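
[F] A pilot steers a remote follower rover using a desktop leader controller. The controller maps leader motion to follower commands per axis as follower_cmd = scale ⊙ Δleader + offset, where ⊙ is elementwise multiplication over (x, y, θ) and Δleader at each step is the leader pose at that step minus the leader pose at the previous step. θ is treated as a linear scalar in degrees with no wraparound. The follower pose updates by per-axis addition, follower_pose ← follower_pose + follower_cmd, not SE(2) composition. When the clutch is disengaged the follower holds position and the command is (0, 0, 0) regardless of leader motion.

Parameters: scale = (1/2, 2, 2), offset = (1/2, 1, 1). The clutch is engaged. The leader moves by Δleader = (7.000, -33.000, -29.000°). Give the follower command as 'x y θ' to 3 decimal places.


axis x: 1/2·7.000 + 1/2 = 4.000
axis y: 2·-33.000 + 1 = -65.000
axis θ: 2·-29.000 + 1 = -57.000

4.000 -65.000 -57.000


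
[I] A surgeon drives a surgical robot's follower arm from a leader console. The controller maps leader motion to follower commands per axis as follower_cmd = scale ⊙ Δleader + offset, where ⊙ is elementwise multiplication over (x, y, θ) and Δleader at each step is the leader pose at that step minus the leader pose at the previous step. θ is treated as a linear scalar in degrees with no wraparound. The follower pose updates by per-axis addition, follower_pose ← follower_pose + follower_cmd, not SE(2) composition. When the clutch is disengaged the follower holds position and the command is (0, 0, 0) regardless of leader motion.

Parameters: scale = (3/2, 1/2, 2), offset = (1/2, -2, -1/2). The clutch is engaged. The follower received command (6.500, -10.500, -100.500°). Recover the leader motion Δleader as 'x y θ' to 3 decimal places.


4.000 -17.000 -50.000

axis x: (6.500 − 1/2) / (3/2) = 4.000
axis y: (-10.500 − -2) / (1/2) = -17.000
axis θ: (-100.500 − -1/2) / (2) = -50.000


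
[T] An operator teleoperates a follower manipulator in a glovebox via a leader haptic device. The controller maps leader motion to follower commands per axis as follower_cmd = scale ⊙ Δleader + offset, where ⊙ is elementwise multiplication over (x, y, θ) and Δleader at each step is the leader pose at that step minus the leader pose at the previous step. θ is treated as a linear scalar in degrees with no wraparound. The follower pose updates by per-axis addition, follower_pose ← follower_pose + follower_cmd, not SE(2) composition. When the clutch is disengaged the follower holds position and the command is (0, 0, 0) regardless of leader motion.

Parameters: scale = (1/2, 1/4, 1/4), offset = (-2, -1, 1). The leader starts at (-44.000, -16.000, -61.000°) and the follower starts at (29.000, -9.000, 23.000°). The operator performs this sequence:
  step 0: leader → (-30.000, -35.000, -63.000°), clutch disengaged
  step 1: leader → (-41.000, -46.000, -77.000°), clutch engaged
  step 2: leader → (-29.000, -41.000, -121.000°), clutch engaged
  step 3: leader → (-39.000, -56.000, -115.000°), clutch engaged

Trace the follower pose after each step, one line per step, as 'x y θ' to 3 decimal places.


step 0: Δleader=(14.000, -19.000, -2.000°), disengaged; cmd=(0,0,0) → follower holds at (29.000, -9.000, 23.000°)
step 1: Δleader=(-11.000, -11.000, -14.000°), engaged; cmd=(-7.500, -3.750, -2.500°) → follower=(21.500, -12.750, 20.500°)
step 2: Δleader=(12.000, 5.000, -44.000°), engaged; cmd=(4.000, 0.250, -10.000°) → follower=(25.500, -12.500, 10.500°)
step 3: Δleader=(-10.000, -15.000, 6.000°), engaged; cmd=(-7.000, -4.750, 2.500°) → follower=(18.500, -17.250, 13.000°)

29.000 -9.000 23.000
21.500 -12.750 20.500
25.500 -12.500 10.500
18.500 -17.250 13.000


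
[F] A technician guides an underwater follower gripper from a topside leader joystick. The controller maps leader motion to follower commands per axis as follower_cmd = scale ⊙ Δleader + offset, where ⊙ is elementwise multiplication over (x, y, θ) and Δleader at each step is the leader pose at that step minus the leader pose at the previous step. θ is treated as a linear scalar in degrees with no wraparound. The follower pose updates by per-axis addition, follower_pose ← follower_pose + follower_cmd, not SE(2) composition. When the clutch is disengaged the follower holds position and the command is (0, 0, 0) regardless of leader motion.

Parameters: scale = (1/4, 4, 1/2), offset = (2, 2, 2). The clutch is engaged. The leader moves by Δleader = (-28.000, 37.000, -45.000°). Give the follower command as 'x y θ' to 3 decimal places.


axis x: 1/4·-28.000 + 2 = -5.000
axis y: 4·37.000 + 2 = 150.000
axis θ: 1/2·-45.000 + 2 = -20.500

-5.000 150.000 -20.500


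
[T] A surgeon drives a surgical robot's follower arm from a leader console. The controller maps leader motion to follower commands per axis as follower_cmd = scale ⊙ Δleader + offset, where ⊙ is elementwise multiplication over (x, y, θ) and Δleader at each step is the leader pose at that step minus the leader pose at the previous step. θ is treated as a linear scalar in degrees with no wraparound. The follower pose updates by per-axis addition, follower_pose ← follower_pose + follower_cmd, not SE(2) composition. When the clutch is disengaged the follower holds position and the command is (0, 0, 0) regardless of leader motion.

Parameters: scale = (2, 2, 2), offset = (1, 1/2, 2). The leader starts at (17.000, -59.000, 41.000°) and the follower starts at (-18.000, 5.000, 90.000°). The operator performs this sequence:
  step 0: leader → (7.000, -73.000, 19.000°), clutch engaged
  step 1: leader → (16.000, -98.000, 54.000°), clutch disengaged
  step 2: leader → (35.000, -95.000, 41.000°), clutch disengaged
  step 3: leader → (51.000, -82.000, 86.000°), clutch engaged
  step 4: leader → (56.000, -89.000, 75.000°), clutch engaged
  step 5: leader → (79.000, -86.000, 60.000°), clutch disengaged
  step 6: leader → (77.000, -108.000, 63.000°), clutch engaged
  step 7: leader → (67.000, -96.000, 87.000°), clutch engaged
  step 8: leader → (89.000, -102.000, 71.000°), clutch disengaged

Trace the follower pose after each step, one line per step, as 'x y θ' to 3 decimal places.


-37.000 -22.500 48.000
-37.000 -22.500 48.000
-37.000 -22.500 48.000
-4.000 4.000 140.000
7.000 -9.500 120.000
7.000 -9.500 120.000
4.000 -53.000 128.000
-15.000 -28.500 178.000
-15.000 -28.500 178.000

step 0: Δleader=(-10.000, -14.000, -22.000°), engaged; cmd=(-19.000, -27.500, -42.000°) → follower=(-37.000, -22.500, 48.000°)
step 1: Δleader=(9.000, -25.000, 35.000°), disengaged; cmd=(0,0,0) → follower holds at (-37.000, -22.500, 48.000°)
step 2: Δleader=(19.000, 3.000, -13.000°), disengaged; cmd=(0,0,0) → follower holds at (-37.000, -22.500, 48.000°)
step 3: Δleader=(16.000, 13.000, 45.000°), engaged; cmd=(33.000, 26.500, 92.000°) → follower=(-4.000, 4.000, 140.000°)
step 4: Δleader=(5.000, -7.000, -11.000°), engaged; cmd=(11.000, -13.500, -20.000°) → follower=(7.000, -9.500, 120.000°)
step 5: Δleader=(23.000, 3.000, -15.000°), disengaged; cmd=(0,0,0) → follower holds at (7.000, -9.500, 120.000°)
step 6: Δleader=(-2.000, -22.000, 3.000°), engaged; cmd=(-3.000, -43.500, 8.000°) → follower=(4.000, -53.000, 128.000°)
step 7: Δleader=(-10.000, 12.000, 24.000°), engaged; cmd=(-19.000, 24.500, 50.000°) → follower=(-15.000, -28.500, 178.000°)
step 8: Δleader=(22.000, -6.000, -16.000°), disengaged; cmd=(0,0,0) → follower holds at (-15.000, -28.500, 178.000°)


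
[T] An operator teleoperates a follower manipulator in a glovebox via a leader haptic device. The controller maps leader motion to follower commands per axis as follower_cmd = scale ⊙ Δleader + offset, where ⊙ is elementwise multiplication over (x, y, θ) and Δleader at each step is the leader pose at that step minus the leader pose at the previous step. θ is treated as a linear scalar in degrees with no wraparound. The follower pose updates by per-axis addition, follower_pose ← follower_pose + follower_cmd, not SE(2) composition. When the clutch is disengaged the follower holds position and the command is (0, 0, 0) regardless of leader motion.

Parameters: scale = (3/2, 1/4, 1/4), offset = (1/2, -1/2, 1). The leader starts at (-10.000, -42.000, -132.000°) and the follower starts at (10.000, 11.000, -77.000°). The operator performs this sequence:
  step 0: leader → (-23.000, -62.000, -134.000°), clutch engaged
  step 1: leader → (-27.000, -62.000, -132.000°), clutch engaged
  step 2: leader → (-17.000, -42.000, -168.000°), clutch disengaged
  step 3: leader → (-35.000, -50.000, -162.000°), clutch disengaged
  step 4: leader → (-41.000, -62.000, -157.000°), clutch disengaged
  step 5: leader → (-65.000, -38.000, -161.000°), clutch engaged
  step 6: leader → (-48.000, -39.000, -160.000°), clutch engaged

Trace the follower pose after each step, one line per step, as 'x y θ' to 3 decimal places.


step 0: Δleader=(-13.000, -20.000, -2.000°), engaged; cmd=(-19.000, -5.500, 0.500°) → follower=(-9.000, 5.500, -76.500°)
step 1: Δleader=(-4.000, 0.000, 2.000°), engaged; cmd=(-5.500, -0.500, 1.500°) → follower=(-14.500, 5.000, -75.000°)
step 2: Δleader=(10.000, 20.000, -36.000°), disengaged; cmd=(0,0,0) → follower holds at (-14.500, 5.000, -75.000°)
step 3: Δleader=(-18.000, -8.000, 6.000°), disengaged; cmd=(0,0,0) → follower holds at (-14.500, 5.000, -75.000°)
step 4: Δleader=(-6.000, -12.000, 5.000°), disengaged; cmd=(0,0,0) → follower holds at (-14.500, 5.000, -75.000°)
step 5: Δleader=(-24.000, 24.000, -4.000°), engaged; cmd=(-35.500, 5.500, 0.000°) → follower=(-50.000, 10.500, -75.000°)
step 6: Δleader=(17.000, -1.000, 1.000°), engaged; cmd=(26.000, -0.750, 1.250°) → follower=(-24.000, 9.750, -73.750°)

-9.000 5.500 -76.500
-14.500 5.000 -75.000
-14.500 5.000 -75.000
-14.500 5.000 -75.000
-14.500 5.000 -75.000
-50.000 10.500 -75.000
-24.000 9.750 -73.750


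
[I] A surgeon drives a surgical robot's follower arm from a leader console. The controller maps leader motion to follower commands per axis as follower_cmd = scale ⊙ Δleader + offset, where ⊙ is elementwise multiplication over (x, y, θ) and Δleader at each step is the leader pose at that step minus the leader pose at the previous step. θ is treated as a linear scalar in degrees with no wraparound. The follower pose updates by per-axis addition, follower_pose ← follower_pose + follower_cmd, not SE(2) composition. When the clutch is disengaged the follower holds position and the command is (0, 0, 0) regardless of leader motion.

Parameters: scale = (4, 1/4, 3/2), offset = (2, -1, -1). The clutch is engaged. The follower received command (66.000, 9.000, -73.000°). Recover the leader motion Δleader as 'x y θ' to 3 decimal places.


axis x: (66.000 − 2) / (4) = 16.000
axis y: (9.000 − -1) / (1/4) = 40.000
axis θ: (-73.000 − -1) / (3/2) = -48.000

16.000 40.000 -48.000


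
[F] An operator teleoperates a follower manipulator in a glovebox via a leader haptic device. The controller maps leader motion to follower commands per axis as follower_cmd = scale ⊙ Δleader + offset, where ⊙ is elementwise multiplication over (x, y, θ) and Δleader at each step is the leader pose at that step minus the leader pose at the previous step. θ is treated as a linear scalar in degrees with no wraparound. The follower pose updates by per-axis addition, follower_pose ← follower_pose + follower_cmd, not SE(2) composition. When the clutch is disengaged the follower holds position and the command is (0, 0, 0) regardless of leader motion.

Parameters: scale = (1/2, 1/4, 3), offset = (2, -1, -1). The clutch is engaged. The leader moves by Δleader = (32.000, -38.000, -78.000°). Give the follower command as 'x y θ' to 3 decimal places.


axis x: 1/2·32.000 + 2 = 18.000
axis y: 1/4·-38.000 + -1 = -10.500
axis θ: 3·-78.000 + -1 = -235.000

18.000 -10.500 -235.000


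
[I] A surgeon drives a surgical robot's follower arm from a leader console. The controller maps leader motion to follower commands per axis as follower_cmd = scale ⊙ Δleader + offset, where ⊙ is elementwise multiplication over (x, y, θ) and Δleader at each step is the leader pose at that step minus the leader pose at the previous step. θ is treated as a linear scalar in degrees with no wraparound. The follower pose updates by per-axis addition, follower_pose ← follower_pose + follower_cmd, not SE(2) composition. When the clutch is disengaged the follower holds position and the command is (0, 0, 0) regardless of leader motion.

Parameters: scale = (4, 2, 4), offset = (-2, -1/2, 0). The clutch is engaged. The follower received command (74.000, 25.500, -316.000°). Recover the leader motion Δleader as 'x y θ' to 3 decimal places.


19.000 13.000 -79.000

axis x: (74.000 − -2) / (4) = 19.000
axis y: (25.500 − -1/2) / (2) = 13.000
axis θ: (-316.000 − 0) / (4) = -79.000


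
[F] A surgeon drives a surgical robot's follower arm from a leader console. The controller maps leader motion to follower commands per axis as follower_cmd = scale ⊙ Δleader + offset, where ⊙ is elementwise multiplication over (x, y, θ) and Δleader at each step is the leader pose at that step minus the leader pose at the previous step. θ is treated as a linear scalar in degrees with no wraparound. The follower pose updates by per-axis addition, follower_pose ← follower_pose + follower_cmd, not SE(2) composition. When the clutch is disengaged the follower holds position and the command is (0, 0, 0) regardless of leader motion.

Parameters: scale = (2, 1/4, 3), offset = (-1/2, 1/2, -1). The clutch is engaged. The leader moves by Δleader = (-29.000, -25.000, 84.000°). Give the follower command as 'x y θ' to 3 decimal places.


axis x: 2·-29.000 + -1/2 = -58.500
axis y: 1/4·-25.000 + 1/2 = -5.750
axis θ: 3·84.000 + -1 = 251.000

-58.500 -5.750 251.000


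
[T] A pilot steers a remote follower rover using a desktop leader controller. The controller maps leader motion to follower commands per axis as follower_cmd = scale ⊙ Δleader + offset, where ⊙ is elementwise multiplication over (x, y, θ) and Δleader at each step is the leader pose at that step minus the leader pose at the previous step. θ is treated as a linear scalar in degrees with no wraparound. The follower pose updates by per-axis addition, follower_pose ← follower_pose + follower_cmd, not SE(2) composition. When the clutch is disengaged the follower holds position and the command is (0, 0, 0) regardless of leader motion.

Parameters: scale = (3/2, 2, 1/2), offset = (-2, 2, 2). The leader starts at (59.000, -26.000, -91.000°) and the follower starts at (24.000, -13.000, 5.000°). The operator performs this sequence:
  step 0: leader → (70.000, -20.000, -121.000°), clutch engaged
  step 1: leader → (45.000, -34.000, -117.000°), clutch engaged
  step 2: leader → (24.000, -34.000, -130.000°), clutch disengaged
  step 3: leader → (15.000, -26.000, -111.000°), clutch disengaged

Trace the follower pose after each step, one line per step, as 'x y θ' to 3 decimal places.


38.500 1.000 -8.000
-1.000 -25.000 -4.000
-1.000 -25.000 -4.000
-1.000 -25.000 -4.000

step 0: Δleader=(11.000, 6.000, -30.000°), engaged; cmd=(14.500, 14.000, -13.000°) → follower=(38.500, 1.000, -8.000°)
step 1: Δleader=(-25.000, -14.000, 4.000°), engaged; cmd=(-39.500, -26.000, 4.000°) → follower=(-1.000, -25.000, -4.000°)
step 2: Δleader=(-21.000, 0.000, -13.000°), disengaged; cmd=(0,0,0) → follower holds at (-1.000, -25.000, -4.000°)
step 3: Δleader=(-9.000, 8.000, 19.000°), disengaged; cmd=(0,0,0) → follower holds at (-1.000, -25.000, -4.000°)


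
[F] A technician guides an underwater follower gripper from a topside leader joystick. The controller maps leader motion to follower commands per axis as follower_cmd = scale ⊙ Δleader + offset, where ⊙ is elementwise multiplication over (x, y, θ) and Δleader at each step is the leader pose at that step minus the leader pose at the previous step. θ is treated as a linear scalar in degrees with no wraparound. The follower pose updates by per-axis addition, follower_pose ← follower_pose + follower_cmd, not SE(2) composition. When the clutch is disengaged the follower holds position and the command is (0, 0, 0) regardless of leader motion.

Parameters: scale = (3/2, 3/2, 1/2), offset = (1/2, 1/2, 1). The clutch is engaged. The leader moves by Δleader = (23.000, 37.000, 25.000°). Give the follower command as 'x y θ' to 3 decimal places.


35.000 56.000 13.500

axis x: 3/2·23.000 + 1/2 = 35.000
axis y: 3/2·37.000 + 1/2 = 56.000
axis θ: 1/2·25.000 + 1 = 13.500


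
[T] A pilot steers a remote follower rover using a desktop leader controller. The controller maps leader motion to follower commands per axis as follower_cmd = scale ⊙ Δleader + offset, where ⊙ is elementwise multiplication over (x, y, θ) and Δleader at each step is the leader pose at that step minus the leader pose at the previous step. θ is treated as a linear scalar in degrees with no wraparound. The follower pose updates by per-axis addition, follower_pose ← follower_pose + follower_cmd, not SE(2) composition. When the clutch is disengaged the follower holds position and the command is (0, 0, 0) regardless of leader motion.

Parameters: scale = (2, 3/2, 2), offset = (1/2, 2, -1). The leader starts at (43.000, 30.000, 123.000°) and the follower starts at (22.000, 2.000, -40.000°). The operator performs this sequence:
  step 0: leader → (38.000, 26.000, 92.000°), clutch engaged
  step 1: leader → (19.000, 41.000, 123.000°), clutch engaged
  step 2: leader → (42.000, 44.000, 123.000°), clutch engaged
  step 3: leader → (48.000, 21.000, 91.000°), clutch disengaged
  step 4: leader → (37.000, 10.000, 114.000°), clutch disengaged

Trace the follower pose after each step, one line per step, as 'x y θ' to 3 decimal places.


step 0: Δleader=(-5.000, -4.000, -31.000°), engaged; cmd=(-9.500, -4.000, -63.000°) → follower=(12.500, -2.000, -103.000°)
step 1: Δleader=(-19.000, 15.000, 31.000°), engaged; cmd=(-37.500, 24.500, 61.000°) → follower=(-25.000, 22.500, -42.000°)
step 2: Δleader=(23.000, 3.000, 0.000°), engaged; cmd=(46.500, 6.500, -1.000°) → follower=(21.500, 29.000, -43.000°)
step 3: Δleader=(6.000, -23.000, -32.000°), disengaged; cmd=(0,0,0) → follower holds at (21.500, 29.000, -43.000°)
step 4: Δleader=(-11.000, -11.000, 23.000°), disengaged; cmd=(0,0,0) → follower holds at (21.500, 29.000, -43.000°)

12.500 -2.000 -103.000
-25.000 22.500 -42.000
21.500 29.000 -43.000
21.500 29.000 -43.000
21.500 29.000 -43.000


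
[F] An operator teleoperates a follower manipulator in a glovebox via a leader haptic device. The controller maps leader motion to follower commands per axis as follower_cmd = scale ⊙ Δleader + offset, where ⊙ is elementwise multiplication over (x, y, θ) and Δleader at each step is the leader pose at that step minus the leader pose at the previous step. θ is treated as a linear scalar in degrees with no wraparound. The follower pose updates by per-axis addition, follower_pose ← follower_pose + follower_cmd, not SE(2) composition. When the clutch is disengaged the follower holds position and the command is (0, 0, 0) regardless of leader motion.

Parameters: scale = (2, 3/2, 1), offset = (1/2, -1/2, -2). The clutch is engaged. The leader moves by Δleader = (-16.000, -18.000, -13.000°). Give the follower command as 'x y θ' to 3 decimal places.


axis x: 2·-16.000 + 1/2 = -31.500
axis y: 3/2·-18.000 + -1/2 = -27.500
axis θ: 1·-13.000 + -2 = -15.000

-31.500 -27.500 -15.000


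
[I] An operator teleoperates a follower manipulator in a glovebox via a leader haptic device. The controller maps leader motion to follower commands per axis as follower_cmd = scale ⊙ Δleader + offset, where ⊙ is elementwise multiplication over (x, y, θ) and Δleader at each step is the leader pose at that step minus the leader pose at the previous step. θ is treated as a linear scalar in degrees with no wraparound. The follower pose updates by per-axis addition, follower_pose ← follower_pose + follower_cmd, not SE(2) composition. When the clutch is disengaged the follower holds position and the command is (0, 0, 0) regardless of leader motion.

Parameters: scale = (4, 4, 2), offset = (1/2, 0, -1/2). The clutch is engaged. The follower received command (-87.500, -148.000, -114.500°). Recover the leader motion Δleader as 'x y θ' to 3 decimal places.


-22.000 -37.000 -57.000

axis x: (-87.500 − 1/2) / (4) = -22.000
axis y: (-148.000 − 0) / (4) = -37.000
axis θ: (-114.500 − -1/2) / (2) = -57.000


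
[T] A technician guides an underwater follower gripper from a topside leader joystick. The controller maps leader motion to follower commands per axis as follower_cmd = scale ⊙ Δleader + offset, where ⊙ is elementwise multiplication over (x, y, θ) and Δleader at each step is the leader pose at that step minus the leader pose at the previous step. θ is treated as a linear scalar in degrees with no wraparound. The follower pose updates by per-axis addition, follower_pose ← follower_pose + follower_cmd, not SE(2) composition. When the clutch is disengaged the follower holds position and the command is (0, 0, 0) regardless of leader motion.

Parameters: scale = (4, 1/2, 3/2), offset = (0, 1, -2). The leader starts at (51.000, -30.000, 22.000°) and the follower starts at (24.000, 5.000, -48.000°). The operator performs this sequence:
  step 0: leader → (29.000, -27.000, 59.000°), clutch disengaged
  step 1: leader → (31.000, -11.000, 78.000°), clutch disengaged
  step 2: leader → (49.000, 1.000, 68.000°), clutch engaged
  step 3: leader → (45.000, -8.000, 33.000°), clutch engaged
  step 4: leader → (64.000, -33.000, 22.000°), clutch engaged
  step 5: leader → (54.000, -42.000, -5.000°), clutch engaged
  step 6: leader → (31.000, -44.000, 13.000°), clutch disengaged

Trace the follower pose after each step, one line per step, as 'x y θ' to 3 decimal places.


24.000 5.000 -48.000
24.000 5.000 -48.000
96.000 12.000 -65.000
80.000 8.500 -119.500
156.000 -3.000 -138.000
116.000 -6.500 -180.500
116.000 -6.500 -180.500

step 0: Δleader=(-22.000, 3.000, 37.000°), disengaged; cmd=(0,0,0) → follower holds at (24.000, 5.000, -48.000°)
step 1: Δleader=(2.000, 16.000, 19.000°), disengaged; cmd=(0,0,0) → follower holds at (24.000, 5.000, -48.000°)
step 2: Δleader=(18.000, 12.000, -10.000°), engaged; cmd=(72.000, 7.000, -17.000°) → follower=(96.000, 12.000, -65.000°)
step 3: Δleader=(-4.000, -9.000, -35.000°), engaged; cmd=(-16.000, -3.500, -54.500°) → follower=(80.000, 8.500, -119.500°)
step 4: Δleader=(19.000, -25.000, -11.000°), engaged; cmd=(76.000, -11.500, -18.500°) → follower=(156.000, -3.000, -138.000°)
step 5: Δleader=(-10.000, -9.000, -27.000°), engaged; cmd=(-40.000, -3.500, -42.500°) → follower=(116.000, -6.500, -180.500°)
step 6: Δleader=(-23.000, -2.000, 18.000°), disengaged; cmd=(0,0,0) → follower holds at (116.000, -6.500, -180.500°)


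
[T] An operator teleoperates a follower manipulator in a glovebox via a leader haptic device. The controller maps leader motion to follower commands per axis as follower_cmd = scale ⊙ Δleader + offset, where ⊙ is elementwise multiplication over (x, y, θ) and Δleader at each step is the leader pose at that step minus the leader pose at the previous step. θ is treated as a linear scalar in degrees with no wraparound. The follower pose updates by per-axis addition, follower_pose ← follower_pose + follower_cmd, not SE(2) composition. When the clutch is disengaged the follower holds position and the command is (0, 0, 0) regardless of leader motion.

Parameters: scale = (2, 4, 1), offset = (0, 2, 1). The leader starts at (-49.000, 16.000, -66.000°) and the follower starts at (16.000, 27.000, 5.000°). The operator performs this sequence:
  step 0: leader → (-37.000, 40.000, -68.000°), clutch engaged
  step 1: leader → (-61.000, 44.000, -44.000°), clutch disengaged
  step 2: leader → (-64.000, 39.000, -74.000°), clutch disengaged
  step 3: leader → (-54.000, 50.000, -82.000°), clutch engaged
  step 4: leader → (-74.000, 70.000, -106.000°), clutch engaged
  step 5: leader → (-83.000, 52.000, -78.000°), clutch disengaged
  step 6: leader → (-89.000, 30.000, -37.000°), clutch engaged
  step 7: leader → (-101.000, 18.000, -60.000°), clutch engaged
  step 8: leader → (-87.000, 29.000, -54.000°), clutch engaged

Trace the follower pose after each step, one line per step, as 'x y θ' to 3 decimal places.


40.000 125.000 4.000
40.000 125.000 4.000
40.000 125.000 4.000
60.000 171.000 -3.000
20.000 253.000 -26.000
20.000 253.000 -26.000
8.000 167.000 16.000
-16.000 121.000 -6.000
12.000 167.000 1.000

step 0: Δleader=(12.000, 24.000, -2.000°), engaged; cmd=(24.000, 98.000, -1.000°) → follower=(40.000, 125.000, 4.000°)
step 1: Δleader=(-24.000, 4.000, 24.000°), disengaged; cmd=(0,0,0) → follower holds at (40.000, 125.000, 4.000°)
step 2: Δleader=(-3.000, -5.000, -30.000°), disengaged; cmd=(0,0,0) → follower holds at (40.000, 125.000, 4.000°)
step 3: Δleader=(10.000, 11.000, -8.000°), engaged; cmd=(20.000, 46.000, -7.000°) → follower=(60.000, 171.000, -3.000°)
step 4: Δleader=(-20.000, 20.000, -24.000°), engaged; cmd=(-40.000, 82.000, -23.000°) → follower=(20.000, 253.000, -26.000°)
step 5: Δleader=(-9.000, -18.000, 28.000°), disengaged; cmd=(0,0,0) → follower holds at (20.000, 253.000, -26.000°)
step 6: Δleader=(-6.000, -22.000, 41.000°), engaged; cmd=(-12.000, -86.000, 42.000°) → follower=(8.000, 167.000, 16.000°)
step 7: Δleader=(-12.000, -12.000, -23.000°), engaged; cmd=(-24.000, -46.000, -22.000°) → follower=(-16.000, 121.000, -6.000°)
step 8: Δleader=(14.000, 11.000, 6.000°), engaged; cmd=(28.000, 46.000, 7.000°) → follower=(12.000, 167.000, 1.000°)


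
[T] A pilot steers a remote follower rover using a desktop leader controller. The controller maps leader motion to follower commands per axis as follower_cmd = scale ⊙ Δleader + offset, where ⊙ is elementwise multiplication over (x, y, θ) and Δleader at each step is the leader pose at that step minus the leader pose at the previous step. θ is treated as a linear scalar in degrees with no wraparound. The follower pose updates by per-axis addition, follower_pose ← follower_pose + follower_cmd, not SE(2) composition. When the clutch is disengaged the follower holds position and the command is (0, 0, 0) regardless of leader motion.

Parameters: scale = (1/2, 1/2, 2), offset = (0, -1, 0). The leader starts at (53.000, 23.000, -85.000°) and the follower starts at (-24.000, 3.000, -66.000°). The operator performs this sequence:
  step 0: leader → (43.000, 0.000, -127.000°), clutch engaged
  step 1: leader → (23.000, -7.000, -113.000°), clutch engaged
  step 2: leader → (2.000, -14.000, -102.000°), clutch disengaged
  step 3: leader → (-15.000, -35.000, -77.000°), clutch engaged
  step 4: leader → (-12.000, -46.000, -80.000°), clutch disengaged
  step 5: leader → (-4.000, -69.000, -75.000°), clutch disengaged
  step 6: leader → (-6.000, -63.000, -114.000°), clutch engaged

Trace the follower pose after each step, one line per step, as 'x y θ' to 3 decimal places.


step 0: Δleader=(-10.000, -23.000, -42.000°), engaged; cmd=(-5.000, -12.500, -84.000°) → follower=(-29.000, -9.500, -150.000°)
step 1: Δleader=(-20.000, -7.000, 14.000°), engaged; cmd=(-10.000, -4.500, 28.000°) → follower=(-39.000, -14.000, -122.000°)
step 2: Δleader=(-21.000, -7.000, 11.000°), disengaged; cmd=(0,0,0) → follower holds at (-39.000, -14.000, -122.000°)
step 3: Δleader=(-17.000, -21.000, 25.000°), engaged; cmd=(-8.500, -11.500, 50.000°) → follower=(-47.500, -25.500, -72.000°)
step 4: Δleader=(3.000, -11.000, -3.000°), disengaged; cmd=(0,0,0) → follower holds at (-47.500, -25.500, -72.000°)
step 5: Δleader=(8.000, -23.000, 5.000°), disengaged; cmd=(0,0,0) → follower holds at (-47.500, -25.500, -72.000°)
step 6: Δleader=(-2.000, 6.000, -39.000°), engaged; cmd=(-1.000, 2.000, -78.000°) → follower=(-48.500, -23.500, -150.000°)

-29.000 -9.500 -150.000
-39.000 -14.000 -122.000
-39.000 -14.000 -122.000
-47.500 -25.500 -72.000
-47.500 -25.500 -72.000
-47.500 -25.500 -72.000
-48.500 -23.500 -150.000


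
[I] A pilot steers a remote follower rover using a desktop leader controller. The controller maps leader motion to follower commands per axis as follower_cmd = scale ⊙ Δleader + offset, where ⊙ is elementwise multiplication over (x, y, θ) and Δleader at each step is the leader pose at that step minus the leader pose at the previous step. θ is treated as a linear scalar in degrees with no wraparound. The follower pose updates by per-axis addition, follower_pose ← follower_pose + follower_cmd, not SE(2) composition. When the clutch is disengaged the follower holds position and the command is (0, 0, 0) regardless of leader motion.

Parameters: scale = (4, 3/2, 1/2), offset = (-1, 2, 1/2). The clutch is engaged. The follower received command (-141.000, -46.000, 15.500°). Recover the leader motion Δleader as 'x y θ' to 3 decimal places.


-35.000 -32.000 30.000

axis x: (-141.000 − -1) / (4) = -35.000
axis y: (-46.000 − 2) / (3/2) = -32.000
axis θ: (15.500 − 1/2) / (1/2) = 30.000


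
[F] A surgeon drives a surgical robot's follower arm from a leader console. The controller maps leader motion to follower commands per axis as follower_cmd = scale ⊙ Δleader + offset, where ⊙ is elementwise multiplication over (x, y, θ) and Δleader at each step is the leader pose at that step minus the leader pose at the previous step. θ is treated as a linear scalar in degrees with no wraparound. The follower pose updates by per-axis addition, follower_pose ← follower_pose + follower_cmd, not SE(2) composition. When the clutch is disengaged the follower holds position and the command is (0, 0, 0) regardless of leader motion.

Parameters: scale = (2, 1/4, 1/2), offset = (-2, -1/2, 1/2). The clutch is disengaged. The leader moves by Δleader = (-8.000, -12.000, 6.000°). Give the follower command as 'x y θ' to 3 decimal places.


clutch disengaged → follower holds; cmd = (0, 0, 0)

0.000 0.000 0.000


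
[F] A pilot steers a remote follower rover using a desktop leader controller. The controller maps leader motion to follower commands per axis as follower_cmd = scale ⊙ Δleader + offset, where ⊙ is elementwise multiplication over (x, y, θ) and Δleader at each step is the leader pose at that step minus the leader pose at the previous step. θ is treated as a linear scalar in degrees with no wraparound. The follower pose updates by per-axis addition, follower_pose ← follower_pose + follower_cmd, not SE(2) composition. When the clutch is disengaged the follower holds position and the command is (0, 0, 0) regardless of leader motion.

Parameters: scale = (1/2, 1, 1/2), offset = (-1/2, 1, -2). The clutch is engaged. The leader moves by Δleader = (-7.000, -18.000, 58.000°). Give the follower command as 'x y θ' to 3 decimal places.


-4.000 -17.000 27.000

axis x: 1/2·-7.000 + -1/2 = -4.000
axis y: 1·-18.000 + 1 = -17.000
axis θ: 1/2·58.000 + -2 = 27.000


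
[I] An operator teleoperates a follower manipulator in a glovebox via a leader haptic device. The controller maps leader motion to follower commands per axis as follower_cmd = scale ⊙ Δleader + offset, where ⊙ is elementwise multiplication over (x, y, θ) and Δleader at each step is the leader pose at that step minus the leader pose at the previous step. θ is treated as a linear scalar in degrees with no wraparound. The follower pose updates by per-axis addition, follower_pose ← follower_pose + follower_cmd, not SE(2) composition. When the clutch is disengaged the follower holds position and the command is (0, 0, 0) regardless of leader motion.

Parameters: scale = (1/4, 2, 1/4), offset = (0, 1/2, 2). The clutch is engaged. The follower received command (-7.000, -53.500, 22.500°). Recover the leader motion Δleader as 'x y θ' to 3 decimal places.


-28.000 -27.000 82.000

axis x: (-7.000 − 0) / (1/4) = -28.000
axis y: (-53.500 − 1/2) / (2) = -27.000
axis θ: (22.500 − 2) / (1/4) = 82.000


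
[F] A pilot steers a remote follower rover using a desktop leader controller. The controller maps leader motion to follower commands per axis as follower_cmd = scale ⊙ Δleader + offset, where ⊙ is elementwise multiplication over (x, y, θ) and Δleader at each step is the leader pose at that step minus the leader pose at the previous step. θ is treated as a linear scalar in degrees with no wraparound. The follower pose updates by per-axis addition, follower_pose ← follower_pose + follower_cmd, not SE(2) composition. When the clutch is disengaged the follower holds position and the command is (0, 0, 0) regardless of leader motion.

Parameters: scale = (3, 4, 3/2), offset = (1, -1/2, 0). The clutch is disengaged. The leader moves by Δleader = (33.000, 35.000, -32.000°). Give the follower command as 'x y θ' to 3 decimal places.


clutch disengaged → follower holds; cmd = (0, 0, 0)

0.000 0.000 0.000


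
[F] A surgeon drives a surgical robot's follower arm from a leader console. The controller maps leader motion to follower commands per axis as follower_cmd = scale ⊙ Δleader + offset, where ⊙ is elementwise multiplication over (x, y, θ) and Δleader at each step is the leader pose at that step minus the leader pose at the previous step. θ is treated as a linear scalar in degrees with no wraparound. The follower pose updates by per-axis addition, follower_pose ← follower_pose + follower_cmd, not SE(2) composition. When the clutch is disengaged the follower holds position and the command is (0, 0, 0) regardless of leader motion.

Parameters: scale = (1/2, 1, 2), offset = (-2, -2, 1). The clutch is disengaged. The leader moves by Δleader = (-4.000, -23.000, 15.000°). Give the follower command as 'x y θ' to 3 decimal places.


0.000 0.000 0.000

clutch disengaged → follower holds; cmd = (0, 0, 0)


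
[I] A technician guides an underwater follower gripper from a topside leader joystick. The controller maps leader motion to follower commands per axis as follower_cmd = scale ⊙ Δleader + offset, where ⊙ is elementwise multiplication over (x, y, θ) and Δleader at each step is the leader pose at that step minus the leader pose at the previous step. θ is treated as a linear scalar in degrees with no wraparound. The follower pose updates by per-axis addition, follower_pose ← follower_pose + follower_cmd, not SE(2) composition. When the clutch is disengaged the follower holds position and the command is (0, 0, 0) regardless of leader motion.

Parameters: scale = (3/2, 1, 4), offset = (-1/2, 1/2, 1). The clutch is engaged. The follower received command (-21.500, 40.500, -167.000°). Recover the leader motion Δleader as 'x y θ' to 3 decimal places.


-14.000 40.000 -42.000

axis x: (-21.500 − -1/2) / (3/2) = -14.000
axis y: (40.500 − 1/2) / (1) = 40.000
axis θ: (-167.000 − 1) / (4) = -42.000


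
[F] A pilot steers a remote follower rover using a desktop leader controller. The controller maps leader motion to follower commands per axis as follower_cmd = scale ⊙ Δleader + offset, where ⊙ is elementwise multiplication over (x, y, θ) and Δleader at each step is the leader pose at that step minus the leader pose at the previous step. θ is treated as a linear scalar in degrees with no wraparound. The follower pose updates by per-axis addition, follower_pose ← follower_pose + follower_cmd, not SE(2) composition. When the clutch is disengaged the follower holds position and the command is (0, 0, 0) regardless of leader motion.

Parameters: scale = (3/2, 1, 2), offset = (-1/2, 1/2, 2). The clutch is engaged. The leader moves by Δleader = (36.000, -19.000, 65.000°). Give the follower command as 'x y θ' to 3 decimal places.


53.500 -18.500 132.000

axis x: 3/2·36.000 + -1/2 = 53.500
axis y: 1·-19.000 + 1/2 = -18.500
axis θ: 2·65.000 + 2 = 132.000


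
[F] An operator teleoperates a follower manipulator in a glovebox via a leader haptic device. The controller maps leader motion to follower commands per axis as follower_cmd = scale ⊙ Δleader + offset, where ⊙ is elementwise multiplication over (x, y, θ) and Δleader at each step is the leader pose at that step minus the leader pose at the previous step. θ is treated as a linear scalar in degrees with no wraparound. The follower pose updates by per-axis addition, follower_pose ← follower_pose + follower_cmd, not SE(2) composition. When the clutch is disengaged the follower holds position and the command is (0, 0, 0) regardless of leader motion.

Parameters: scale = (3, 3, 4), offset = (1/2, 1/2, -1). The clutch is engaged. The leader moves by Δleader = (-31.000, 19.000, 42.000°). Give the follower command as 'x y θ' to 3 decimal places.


axis x: 3·-31.000 + 1/2 = -92.500
axis y: 3·19.000 + 1/2 = 57.500
axis θ: 4·42.000 + -1 = 167.000

-92.500 57.500 167.000


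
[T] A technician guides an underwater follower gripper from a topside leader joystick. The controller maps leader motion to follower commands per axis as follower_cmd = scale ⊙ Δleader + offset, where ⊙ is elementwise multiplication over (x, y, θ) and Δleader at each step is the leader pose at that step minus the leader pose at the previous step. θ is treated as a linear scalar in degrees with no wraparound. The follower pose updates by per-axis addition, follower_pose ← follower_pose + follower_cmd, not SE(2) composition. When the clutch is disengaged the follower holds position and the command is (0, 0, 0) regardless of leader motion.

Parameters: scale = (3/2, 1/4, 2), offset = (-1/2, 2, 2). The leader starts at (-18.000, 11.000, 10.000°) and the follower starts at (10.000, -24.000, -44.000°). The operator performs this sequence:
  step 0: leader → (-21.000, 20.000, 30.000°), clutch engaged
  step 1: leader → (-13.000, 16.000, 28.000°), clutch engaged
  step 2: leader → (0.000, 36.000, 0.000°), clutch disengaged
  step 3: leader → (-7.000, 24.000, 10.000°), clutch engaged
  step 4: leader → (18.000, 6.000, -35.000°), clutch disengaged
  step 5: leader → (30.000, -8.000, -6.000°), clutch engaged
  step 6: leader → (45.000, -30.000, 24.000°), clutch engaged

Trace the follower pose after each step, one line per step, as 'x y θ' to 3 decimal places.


5.000 -19.750 -2.000
16.500 -18.750 -4.000
16.500 -18.750 -4.000
5.500 -19.750 18.000
5.500 -19.750 18.000
23.000 -21.250 78.000
45.000 -24.750 140.000

step 0: Δleader=(-3.000, 9.000, 20.000°), engaged; cmd=(-5.000, 4.250, 42.000°) → follower=(5.000, -19.750, -2.000°)
step 1: Δleader=(8.000, -4.000, -2.000°), engaged; cmd=(11.500, 1.000, -2.000°) → follower=(16.500, -18.750, -4.000°)
step 2: Δleader=(13.000, 20.000, -28.000°), disengaged; cmd=(0,0,0) → follower holds at (16.500, -18.750, -4.000°)
step 3: Δleader=(-7.000, -12.000, 10.000°), engaged; cmd=(-11.000, -1.000, 22.000°) → follower=(5.500, -19.750, 18.000°)
step 4: Δleader=(25.000, -18.000, -45.000°), disengaged; cmd=(0,0,0) → follower holds at (5.500, -19.750, 18.000°)
step 5: Δleader=(12.000, -14.000, 29.000°), engaged; cmd=(17.500, -1.500, 60.000°) → follower=(23.000, -21.250, 78.000°)
step 6: Δleader=(15.000, -22.000, 30.000°), engaged; cmd=(22.000, -3.500, 62.000°) → follower=(45.000, -24.750, 140.000°)


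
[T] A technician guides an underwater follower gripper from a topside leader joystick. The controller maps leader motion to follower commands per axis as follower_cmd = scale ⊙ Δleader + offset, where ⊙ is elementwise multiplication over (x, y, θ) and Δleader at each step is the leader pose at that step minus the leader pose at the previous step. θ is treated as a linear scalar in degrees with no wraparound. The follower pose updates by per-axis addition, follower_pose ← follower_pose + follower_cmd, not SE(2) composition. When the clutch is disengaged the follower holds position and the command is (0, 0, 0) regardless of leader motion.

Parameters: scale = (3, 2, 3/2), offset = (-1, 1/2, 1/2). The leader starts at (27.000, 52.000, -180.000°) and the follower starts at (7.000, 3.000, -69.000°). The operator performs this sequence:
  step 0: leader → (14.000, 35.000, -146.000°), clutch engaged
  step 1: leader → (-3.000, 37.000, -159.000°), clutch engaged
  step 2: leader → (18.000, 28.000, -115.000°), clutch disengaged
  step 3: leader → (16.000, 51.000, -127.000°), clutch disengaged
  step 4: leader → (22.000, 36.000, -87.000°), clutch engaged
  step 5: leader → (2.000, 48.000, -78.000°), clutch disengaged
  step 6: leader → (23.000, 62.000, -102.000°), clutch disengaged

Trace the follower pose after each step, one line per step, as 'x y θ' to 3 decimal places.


step 0: Δleader=(-13.000, -17.000, 34.000°), engaged; cmd=(-40.000, -33.500, 51.500°) → follower=(-33.000, -30.500, -17.500°)
step 1: Δleader=(-17.000, 2.000, -13.000°), engaged; cmd=(-52.000, 4.500, -19.000°) → follower=(-85.000, -26.000, -36.500°)
step 2: Δleader=(21.000, -9.000, 44.000°), disengaged; cmd=(0,0,0) → follower holds at (-85.000, -26.000, -36.500°)
step 3: Δleader=(-2.000, 23.000, -12.000°), disengaged; cmd=(0,0,0) → follower holds at (-85.000, -26.000, -36.500°)
step 4: Δleader=(6.000, -15.000, 40.000°), engaged; cmd=(17.000, -29.500, 60.500°) → follower=(-68.000, -55.500, 24.000°)
step 5: Δleader=(-20.000, 12.000, 9.000°), disengaged; cmd=(0,0,0) → follower holds at (-68.000, -55.500, 24.000°)
step 6: Δleader=(21.000, 14.000, -24.000°), disengaged; cmd=(0,0,0) → follower holds at (-68.000, -55.500, 24.000°)

-33.000 -30.500 -17.500
-85.000 -26.000 -36.500
-85.000 -26.000 -36.500
-85.000 -26.000 -36.500
-68.000 -55.500 24.000
-68.000 -55.500 24.000
-68.000 -55.500 24.000
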